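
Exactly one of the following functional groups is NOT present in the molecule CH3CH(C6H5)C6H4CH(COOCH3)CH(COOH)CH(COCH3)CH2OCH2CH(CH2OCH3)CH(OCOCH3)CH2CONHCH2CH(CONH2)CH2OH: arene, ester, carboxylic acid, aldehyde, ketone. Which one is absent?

arene: present (CH(C6H5) — pendant –C6H5: benzene ring → arene).
ester: present (CH(COOCH3) — pendant –COOCH3: carbonyl C bonded to C and –OCH3 → ester).
carboxylic acid: present (CH(COOH) — pendant –COOH: carbonyl C bonded to C and –OH → carboxylic acid).
ketone: present (CH(COCH3) — pendant –COCH3: carbonyl C bonded to two carbons → ketone).
aldehyde: absent. In CH(COCH3), the carbonyl carbon is bonded to two carbons, so it is a ketone, not an aldehyde. In CH(COOH), the carbonyl carbon bears –OH, not –H, so it is a carboxylic acid.

aldehyde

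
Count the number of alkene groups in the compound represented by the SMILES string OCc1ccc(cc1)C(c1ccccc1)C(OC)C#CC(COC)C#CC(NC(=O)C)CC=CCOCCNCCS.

1

HO– on an sp³ carbon → alcohol.
para-disubstituted benzene ring → arene.
pendant –C6H5: benzene ring → arene.
pendant –OCH3: C–O–C with sp³ C, no adjacent C=O → ether.
C≡C triple bond → alkyne.
pendant –CH2OCH3: C–O–C linkage → ether.
C≡C triple bond → alkyne.
pendant –NHC(=O)CH3: N bonded to a carbonyl → amide (not amine).
C=C double bond → alkene.
C–O–C with sp³ carbons on both sides and no adjacent C=O → ether.
C–N–C with sp³ carbons and no adjacent C=O → amine (secondary).
–SH on an sp³ carbon → thiol.
Alkene appears at: CH=CH → 1.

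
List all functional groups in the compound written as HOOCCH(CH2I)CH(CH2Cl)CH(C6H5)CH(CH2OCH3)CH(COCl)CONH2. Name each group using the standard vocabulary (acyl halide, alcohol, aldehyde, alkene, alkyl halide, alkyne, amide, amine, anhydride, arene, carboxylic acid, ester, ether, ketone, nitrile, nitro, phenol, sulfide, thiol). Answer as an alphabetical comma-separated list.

Reading the structure from left to right:
  HOOC: –COOH: carbonyl C bonded to –OH and C → carboxylic acid (the –OH is not a separate alcohol).
  CH(CH2I): pendant –CH2X: halogen on sp³ carbon → alkyl halide.
  CH(CH2Cl): pendant –CH2X: halogen on sp³ carbon → alkyl halide.
  CH(C6H5): pendant –C6H5: benzene ring → arene.
  CH(CH2OCH3): pendant –CH2OCH3: C–O–C linkage → ether.
  CH(COCl): pendant –C(=O)X: carbonyl C bonded to C and halogen → acyl halide.
  CONH2: –C(=O)NH2: carbonyl C bonded to C and to N → amide (the N is not a separate amine).

acyl halide, alkyl halide, amide, arene, carboxylic acid, ether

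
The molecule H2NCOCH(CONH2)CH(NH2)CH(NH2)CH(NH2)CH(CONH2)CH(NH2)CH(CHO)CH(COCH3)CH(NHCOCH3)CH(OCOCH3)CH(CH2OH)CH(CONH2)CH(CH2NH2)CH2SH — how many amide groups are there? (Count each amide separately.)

5

Taking each segment in turn:
  H2NCO: –C(=O)NH2: carbonyl C bonded to C and to N → amide (the N is not a separate amine).
  CH(CONH2): pendant –CONH2: carbonyl C bonded to C and N → amide.
  CH(NH2): –NH2 on an sp³ carbon with no adjacent C=O → amine.
  CH(NH2): –NH2 on an sp³ carbon with no adjacent C=O → amine.
  CH(NH2): –NH2 on an sp³ carbon with no adjacent C=O → amine.
  CH(CONH2): pendant –CONH2: carbonyl C bonded to C and N → amide.
  CH(NH2): –NH2 on an sp³ carbon with no adjacent C=O → amine.
  CH(CHO): pendant –CHO: carbonyl C bonded to C and H → aldehyde.
  CH(COCH3): pendant –COCH3: carbonyl C bonded to two carbons → ketone.
  CH(NHCOCH3): pendant –NHC(=O)CH3: N bonded to a carbonyl → amide (not amine).
  CH(OCOCH3): pendant –OC(=O)CH3: an acyloxy group → ester.
  CH(CH2OH): pendant –CH2OH on an sp³ backbone C → alcohol.
  CH(CONH2): pendant –CONH2: carbonyl C bonded to C and N → amide.
  CH(CH2NH2): pendant –CH2NH2: N on sp³ C, no adjacent C=O → amine.
  CH2SH: –SH on an sp³ carbon → thiol.
Amide appears at: H2NCO, CH(CONH2), CH(CONH2), CH(NHCOCH3), CH(CONH2) → 5.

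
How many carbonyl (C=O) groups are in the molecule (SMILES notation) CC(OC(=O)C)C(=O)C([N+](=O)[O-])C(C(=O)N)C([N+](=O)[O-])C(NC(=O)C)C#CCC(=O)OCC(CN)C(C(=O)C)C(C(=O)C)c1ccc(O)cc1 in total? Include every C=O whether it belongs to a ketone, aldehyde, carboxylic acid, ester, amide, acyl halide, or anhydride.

7

CH(OCOCH3): ester, 1 C=O (running total 1).
CO: ketone, 1 C=O (running total 2).
CH(CONH2): amide, 1 C=O (running total 3).
CH(NHCOCH3): amide, 1 C=O (running total 4).
CH2COOCH2: ester, 1 C=O (running total 5).
CH(COCH3): ketone, 1 C=O (running total 6).
CH(COCH3): ketone, 1 C=O (running total 7).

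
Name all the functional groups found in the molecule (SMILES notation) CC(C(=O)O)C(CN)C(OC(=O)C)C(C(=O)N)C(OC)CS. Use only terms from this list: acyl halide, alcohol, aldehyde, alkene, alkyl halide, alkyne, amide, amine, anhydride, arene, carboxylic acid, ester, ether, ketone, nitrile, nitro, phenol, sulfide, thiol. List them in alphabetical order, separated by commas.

Taking each segment in turn:
  CH(COOH): pendant –COOH: carbonyl C bonded to C and –OH → carboxylic acid.
  CH(CH2NH2): pendant –CH2NH2: N on sp³ C, no adjacent C=O → amine.
  CH(OCOCH3): pendant –OC(=O)CH3: an acyloxy group → ester.
  CH(CONH2): pendant –CONH2: carbonyl C bonded to C and N → amide.
  CH(OCH3): pendant –OCH3: C–O–C with sp³ C, no adjacent C=O → ether.
  CH2SH: –SH on an sp³ carbon → thiol.

amide, amine, carboxylic acid, ester, ether, thiol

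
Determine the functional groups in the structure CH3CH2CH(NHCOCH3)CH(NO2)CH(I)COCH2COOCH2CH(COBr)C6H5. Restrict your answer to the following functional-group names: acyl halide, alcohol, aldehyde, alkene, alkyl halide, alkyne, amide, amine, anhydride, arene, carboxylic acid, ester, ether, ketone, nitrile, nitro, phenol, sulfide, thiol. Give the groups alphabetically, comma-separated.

Working along the chain:
  CH(NHCOCH3): pendant –NHC(=O)CH3: N bonded to a carbonyl → amide (not amine).
  CH(NO2): –NO2 on an sp³ carbon → nitro (the N=O is not a carbonyl).
  CH(I): halogen on an sp³ carbon → alkyl halide.
  CO: –C(=O)– with carbon on both sides → ketone.
  CH2COOCH2: –C(=O)–O–C with C on the carbonyl side → ester.
  CH(COBr): pendant –C(=O)X: carbonyl C bonded to C and halogen → acyl halide.
  C6H5: –C6H5 phenyl ring → arene.

acyl halide, alkyl halide, amide, arene, ester, ketone, nitro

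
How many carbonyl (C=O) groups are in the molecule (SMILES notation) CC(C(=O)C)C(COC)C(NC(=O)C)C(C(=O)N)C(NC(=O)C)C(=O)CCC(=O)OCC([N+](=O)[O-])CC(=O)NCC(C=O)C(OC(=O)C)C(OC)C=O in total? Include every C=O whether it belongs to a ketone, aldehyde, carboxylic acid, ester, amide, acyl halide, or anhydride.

10

CH(COCH3): ketone, 1 C=O (running total 1).
CH(NHCOCH3): amide, 1 C=O (running total 2).
CH(CONH2): amide, 1 C=O (running total 3).
CH(NHCOCH3): amide, 1 C=O (running total 4).
CO: ketone, 1 C=O (running total 5).
CH2COOCH2: ester, 1 C=O (running total 6).
CH2CONHCH2: amide, 1 C=O (running total 7).
CH(CHO): aldehyde, 1 C=O (running total 8).
CH(OCOCH3): ester, 1 C=O (running total 9).
CHO: aldehyde, 1 C=O (running total 10).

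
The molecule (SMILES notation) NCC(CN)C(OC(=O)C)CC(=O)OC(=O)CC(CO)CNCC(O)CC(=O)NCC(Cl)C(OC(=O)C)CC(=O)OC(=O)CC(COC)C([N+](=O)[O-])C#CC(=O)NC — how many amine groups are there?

Reading the structure from left to right:
  H2NCH2: –NH2 on an sp³ carbon with no adjacent C=O → amine.
  CH(CH2NH2): pendant –CH2NH2: N on sp³ C, no adjacent C=O → amine.
  CH(OCOCH3): pendant –OC(=O)CH3: an acyloxy group → ester.
  CH2CO-O-COCH2: two acyl groups sharing one oxygen, –C(=O)–O–C(=O)– → anhydride.
  CH(CH2OH): pendant –CH2OH on an sp³ backbone C → alcohol.
  CH2NHCH2: C–N–C with sp³ carbons and no adjacent C=O → amine (secondary).
  CH(OH): –OH on an sp³ carbon → alcohol (secondary).
  CH2CONHCH2: –C(=O)–N– linkage → amide (the N is not an amine).
  CH(Cl): halogen on an sp³ carbon → alkyl halide.
  CH(OCOCH3): pendant –OC(=O)CH3: an acyloxy group → ester.
  CH2CO-O-COCH2: two acyl groups sharing one oxygen, –C(=O)–O–C(=O)– → anhydride.
  CH(CH2OCH3): pendant –CH2OCH3: C–O–C linkage → ether.
  CH(NO2): –NO2 on an sp³ carbon → nitro (the N=O is not a carbonyl).
  C≡C: C≡C triple bond → alkyne.
  CONHCH3: –C(=O)NHCH3: carbonyl C bonded to C and to N → amide (the N is not an amine).
Amine appears at: H2NCH2, CH(CH2NH2), CH2NHCH2 → 3.

3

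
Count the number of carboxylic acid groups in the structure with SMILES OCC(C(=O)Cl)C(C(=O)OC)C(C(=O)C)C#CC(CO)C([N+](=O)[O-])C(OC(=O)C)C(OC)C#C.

0

HO– on an sp³ carbon → alcohol.
pendant –C(=O)X: carbonyl C bonded to C and halogen → acyl halide.
pendant –COOCH3: carbonyl C bonded to C and –OCH3 → ester.
pendant –COCH3: carbonyl C bonded to two carbons → ketone.
C≡C triple bond → alkyne.
pendant –CH2OH on an sp³ backbone C → alcohol.
–NO2 on an sp³ carbon → nitro (the N=O is not a carbonyl).
pendant –OC(=O)CH3: an acyloxy group → ester.
pendant –OCH3: C–O–C with sp³ C, no adjacent C=O → ether.
C≡C triple bond → alkyne.
No segment is a carboxylic acid: HOCH2 is alcohol, not carboxylic acid; CH(COOCH3) is ester, not carboxylic acid; CH(CH2OH) is alcohol, not carboxylic acid. → 0.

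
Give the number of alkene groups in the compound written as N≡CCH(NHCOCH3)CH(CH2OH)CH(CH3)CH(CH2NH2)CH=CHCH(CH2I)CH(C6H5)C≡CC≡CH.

N≡C–: carbon triple-bonded to nitrogen → nitrile.
pendant –NHC(=O)CH3: N bonded to a carbonyl → amide (not amine).
pendant –CH2OH on an sp³ backbone C → alcohol.
pendant –CH2NH2: N on sp³ C, no adjacent C=O → amine.
C=C double bond → alkene.
pendant –CH2X: halogen on sp³ carbon → alkyl halide.
pendant –C6H5: benzene ring → arene.
C≡C triple bond → alkyne.
C≡C triple bond → alkyne.
Alkene appears at: CH=CH → 1.

1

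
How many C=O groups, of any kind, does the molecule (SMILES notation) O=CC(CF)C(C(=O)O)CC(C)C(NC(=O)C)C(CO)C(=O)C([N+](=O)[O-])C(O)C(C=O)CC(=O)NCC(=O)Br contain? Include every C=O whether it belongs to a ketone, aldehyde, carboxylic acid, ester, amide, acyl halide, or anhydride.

7

OHC: aldehyde, 1 C=O (running total 1).
CH(COOH): carboxylic acid, 1 C=O (running total 2).
CH(NHCOCH3): amide, 1 C=O (running total 3).
CO: ketone, 1 C=O (running total 4).
CH(CHO): aldehyde, 1 C=O (running total 5).
CH2CONHCH2: amide, 1 C=O (running total 6).
COBr: acyl halide, 1 C=O (running total 7).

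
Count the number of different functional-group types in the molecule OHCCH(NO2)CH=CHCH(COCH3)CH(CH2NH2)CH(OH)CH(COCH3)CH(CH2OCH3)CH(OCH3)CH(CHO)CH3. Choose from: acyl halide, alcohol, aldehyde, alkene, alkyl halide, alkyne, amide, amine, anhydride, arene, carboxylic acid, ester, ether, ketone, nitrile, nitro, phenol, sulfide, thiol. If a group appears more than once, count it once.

Taking each segment in turn:
  OHC: terminal –CHO: carbonyl C bonded to H and C → aldehyde.
  CH(NO2): –NO2 on an sp³ carbon → nitro (the N=O is not a carbonyl).
  CH=CH: C=C double bond → alkene.
  CH(COCH3): pendant –COCH3: carbonyl C bonded to two carbons → ketone.
  CH(CH2NH2): pendant –CH2NH2: N on sp³ C, no adjacent C=O → amine.
  CH(OH): –OH on an sp³ carbon → alcohol (secondary).
  CH(COCH3): pendant –COCH3: carbonyl C bonded to two carbons → ketone.
  CH(CH2OCH3): pendant –CH2OCH3: C–O–C linkage → ether.
  CH(OCH3): pendant –OCH3: C–O–C with sp³ C, no adjacent C=O → ether.
  CH(CHO): pendant –CHO: carbonyl C bonded to C and H → aldehyde.
Distinct types present: alcohol, aldehyde, alkene, amine, ether, ketone, nitro.

7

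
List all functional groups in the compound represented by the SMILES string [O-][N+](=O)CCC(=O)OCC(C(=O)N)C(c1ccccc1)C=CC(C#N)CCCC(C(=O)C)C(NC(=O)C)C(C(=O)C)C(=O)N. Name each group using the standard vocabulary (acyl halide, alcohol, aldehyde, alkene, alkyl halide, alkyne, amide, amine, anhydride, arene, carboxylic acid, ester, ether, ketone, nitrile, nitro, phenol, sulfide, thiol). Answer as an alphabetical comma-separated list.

alkene, amide, arene, ester, ketone, nitrile, nitro

Taking each segment in turn:
  O2NCH2: –NO2 on carbon → nitro group.
  CH2COOCH2: –C(=O)–O–C with C on the carbonyl side → ester.
  CH(CONH2): pendant –CONH2: carbonyl C bonded to C and N → amide.
  CH(C6H5): pendant –C6H5: benzene ring → arene.
  CH=CH: C=C double bond → alkene.
  CH(CN): pendant –C≡N: nitrile.
  CH(COCH3): pendant –COCH3: carbonyl C bonded to two carbons → ketone.
  CH(NHCOCH3): pendant –NHC(=O)CH3: N bonded to a carbonyl → amide (not amine).
  CH(COCH3): pendant –COCH3: carbonyl C bonded to two carbons → ketone.
  CONH2: –C(=O)NH2: carbonyl C bonded to C and to N → amide (the N is not a separate amine).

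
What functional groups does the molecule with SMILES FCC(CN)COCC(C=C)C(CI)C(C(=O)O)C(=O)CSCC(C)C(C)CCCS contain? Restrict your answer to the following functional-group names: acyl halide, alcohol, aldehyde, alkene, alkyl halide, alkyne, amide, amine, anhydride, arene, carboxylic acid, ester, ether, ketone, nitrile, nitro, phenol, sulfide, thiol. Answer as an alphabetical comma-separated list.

alkene, alkyl halide, amine, carboxylic acid, ether, ketone, sulfide, thiol

Taking each segment in turn:
  FCH2: halogen on an sp³ carbon → alkyl halide.
  CH(CH2NH2): pendant –CH2NH2: N on sp³ C, no adjacent C=O → amine.
  CH2OCH2: C–O–C with sp³ carbons on both sides and no adjacent C=O → ether.
  CH(CH=CH2): pendant –CH=CH2: C=C double bond → alkene.
  CH(CH2I): pendant –CH2X: halogen on sp³ carbon → alkyl halide.
  CH(COOH): pendant –COOH: carbonyl C bonded to C and –OH → carboxylic acid.
  CO: –C(=O)– with carbon on both sides → ketone.
  CH2SCH2: C–S–C linkage → sulfide (thioether).
  CH2SH: –SH on an sp³ carbon → thiol.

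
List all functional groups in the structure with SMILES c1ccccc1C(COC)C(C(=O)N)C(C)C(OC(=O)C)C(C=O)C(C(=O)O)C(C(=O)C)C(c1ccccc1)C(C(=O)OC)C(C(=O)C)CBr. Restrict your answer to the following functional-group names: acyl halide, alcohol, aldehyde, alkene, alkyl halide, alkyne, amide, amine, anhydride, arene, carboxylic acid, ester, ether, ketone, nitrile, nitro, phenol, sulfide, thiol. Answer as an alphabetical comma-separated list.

aldehyde, alkyl halide, amide, arene, carboxylic acid, ester, ether, ketone

Reading the structure from left to right:
  C6H5: C6H5– phenyl ring → arene.
  CH(CH2OCH3): pendant –CH2OCH3: C–O–C linkage → ether.
  CH(CONH2): pendant –CONH2: carbonyl C bonded to C and N → amide.
  CH(OCOCH3): pendant –OC(=O)CH3: an acyloxy group → ester.
  CH(CHO): pendant –CHO: carbonyl C bonded to C and H → aldehyde.
  CH(COOH): pendant –COOH: carbonyl C bonded to C and –OH → carboxylic acid.
  CH(COCH3): pendant –COCH3: carbonyl C bonded to two carbons → ketone.
  CH(C6H5): pendant –C6H5: benzene ring → arene.
  CH(COOCH3): pendant –COOCH3: carbonyl C bonded to C and –OCH3 → ester.
  CH(COCH3): pendant –COCH3: carbonyl C bonded to two carbons → ketone.
  CH2Br: halogen on an sp³ carbon → alkyl halide.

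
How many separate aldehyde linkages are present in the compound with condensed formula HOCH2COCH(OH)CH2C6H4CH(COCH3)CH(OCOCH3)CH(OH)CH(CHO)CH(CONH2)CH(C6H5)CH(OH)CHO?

Working along the chain:
  HOCH2: HO– on an sp³ carbon → alcohol.
  CO: –C(=O)– with carbon on both sides → ketone.
  CH(OH): –OH on an sp³ carbon → alcohol (secondary).
  C6H4: para-disubstituted benzene ring → arene.
  CH(COCH3): pendant –COCH3: carbonyl C bonded to two carbons → ketone.
  CH(OCOCH3): pendant –OC(=O)CH3: an acyloxy group → ester.
  CH(OH): –OH on an sp³ carbon → alcohol (secondary).
  CH(CHO): pendant –CHO: carbonyl C bonded to C and H → aldehyde.
  CH(CONH2): pendant –CONH2: carbonyl C bonded to C and N → amide.
  CH(C6H5): pendant –C6H5: benzene ring → arene.
  CH(OH): –OH on an sp³ carbon → alcohol (secondary).
  CHO: terminal –CHO: carbonyl C bonded to H and C → aldehyde.
Aldehyde appears at: CH(CHO), CHO → 2.

2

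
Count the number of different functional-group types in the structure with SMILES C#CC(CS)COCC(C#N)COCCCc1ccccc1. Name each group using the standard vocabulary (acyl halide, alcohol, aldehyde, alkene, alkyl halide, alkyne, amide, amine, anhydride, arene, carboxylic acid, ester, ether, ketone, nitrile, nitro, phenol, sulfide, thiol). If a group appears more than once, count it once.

Working along the chain:
  HC≡C: C≡C triple bond → alkyne.
  CH(CH2SH): pendant –CH2SH → thiol.
  CH2OCH2: C–O–C with sp³ carbons on both sides and no adjacent C=O → ether.
  CH(CN): pendant –C≡N: nitrile.
  CH2OCH2: C–O–C with sp³ carbons on both sides and no adjacent C=O → ether.
  C6H5: –C6H5 phenyl ring → arene.
Distinct types present: alkyne, arene, ether, nitrile, thiol.

5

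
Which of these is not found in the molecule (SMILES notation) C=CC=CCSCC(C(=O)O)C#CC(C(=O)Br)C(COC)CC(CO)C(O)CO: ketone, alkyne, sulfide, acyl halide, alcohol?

acyl halide: present (CH(COBr) — pendant –C(=O)X: carbonyl C bonded to C and halogen → acyl halide).
sulfide: present (CH2SCH2 — C–S–C linkage → sulfide (thioether)).
alkyne: present (C≡C — C≡C triple bond → alkyne).
alcohol: present (CH(CH2OH) — pendant –CH2OH on an sp³ backbone C → alcohol).
ketone: absent. In CH(COOH), the C=O bears an –OH, making it a carboxylic acid rather than a ketone. In CH(COBr), the C=O is bonded to a halogen, which defines an acyl halide, not a ketone.

ketone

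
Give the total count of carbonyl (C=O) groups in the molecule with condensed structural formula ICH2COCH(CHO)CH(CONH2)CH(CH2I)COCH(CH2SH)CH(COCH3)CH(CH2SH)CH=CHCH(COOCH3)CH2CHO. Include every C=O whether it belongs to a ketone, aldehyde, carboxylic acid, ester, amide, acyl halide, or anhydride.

7

CO: ketone, 1 C=O (running total 1).
CH(CHO): aldehyde, 1 C=O (running total 2).
CH(CONH2): amide, 1 C=O (running total 3).
CO: ketone, 1 C=O (running total 4).
CH(COCH3): ketone, 1 C=O (running total 5).
CH(COOCH3): ester, 1 C=O (running total 6).
CHO: aldehyde, 1 C=O (running total 7).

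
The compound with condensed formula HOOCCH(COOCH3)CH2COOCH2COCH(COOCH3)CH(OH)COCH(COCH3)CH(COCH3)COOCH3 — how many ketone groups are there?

4

Taking each segment in turn:
  HOOC: –COOH: carbonyl C bonded to –OH and C → carboxylic acid (the –OH is not a separate alcohol).
  CH(COOCH3): pendant –COOCH3: carbonyl C bonded to C and –OCH3 → ester.
  CH2COOCH2: –C(=O)–O–C with C on the carbonyl side → ester.
  CO: –C(=O)– with carbon on both sides → ketone.
  CH(COOCH3): pendant –COOCH3: carbonyl C bonded to C and –OCH3 → ester.
  CH(OH): –OH on an sp³ carbon → alcohol (secondary).
  CO: –C(=O)– with carbon on both sides → ketone.
  CH(COCH3): pendant –COCH3: carbonyl C bonded to two carbons → ketone.
  CH(COCH3): pendant –COCH3: carbonyl C bonded to two carbons → ketone.
  COOCH3: –C(=O)OCH3: carbonyl C bonded to C and to –OCH3 → ester (not ketone + ether).
Ketone appears at: CO, CO, CH(COCH3), CH(COCH3) → 4.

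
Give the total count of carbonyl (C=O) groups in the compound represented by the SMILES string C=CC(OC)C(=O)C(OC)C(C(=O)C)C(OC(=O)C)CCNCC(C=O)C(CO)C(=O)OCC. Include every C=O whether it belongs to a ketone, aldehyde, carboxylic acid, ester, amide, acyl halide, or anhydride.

CO: ketone, 1 C=O (running total 1).
CH(COCH3): ketone, 1 C=O (running total 2).
CH(OCOCH3): ester, 1 C=O (running total 3).
CH(CHO): aldehyde, 1 C=O (running total 4).
COOCH2CH3: ester, 1 C=O (running total 5).

5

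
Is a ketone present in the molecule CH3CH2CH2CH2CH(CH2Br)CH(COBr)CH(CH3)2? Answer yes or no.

no

pendant –CH2X: halogen on sp³ carbon → alkyl halide.
pendant –C(=O)X: carbonyl C bonded to C and halogen → acyl halide.
In CH(COBr), the C=O is bonded to a halogen, which defines an acyl halide, not a ketone.
The groups actually present are: acyl halide, alkyl halide.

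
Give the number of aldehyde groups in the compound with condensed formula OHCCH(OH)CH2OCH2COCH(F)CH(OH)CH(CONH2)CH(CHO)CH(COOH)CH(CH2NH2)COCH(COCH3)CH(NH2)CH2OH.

Reading the structure from left to right:
  OHC: terminal –CHO: carbonyl C bonded to H and C → aldehyde.
  CH(OH): –OH on an sp³ carbon → alcohol (secondary).
  CH2OCH2: C–O–C with sp³ carbons on both sides and no adjacent C=O → ether.
  CO: –C(=O)– with carbon on both sides → ketone.
  CH(F): halogen on an sp³ carbon → alkyl halide.
  CH(OH): –OH on an sp³ carbon → alcohol (secondary).
  CH(CONH2): pendant –CONH2: carbonyl C bonded to C and N → amide.
  CH(CHO): pendant –CHO: carbonyl C bonded to C and H → aldehyde.
  CH(COOH): pendant –COOH: carbonyl C bonded to C and –OH → carboxylic acid.
  CH(CH2NH2): pendant –CH2NH2: N on sp³ C, no adjacent C=O → amine.
  CO: –C(=O)– with carbon on both sides → ketone.
  CH(COCH3): pendant –COCH3: carbonyl C bonded to two carbons → ketone.
  CH(NH2): –NH2 on an sp³ carbon with no adjacent C=O → amine.
  CH2OH: –OH on an sp³ carbon → alcohol.
Aldehyde appears at: OHC, CH(CHO) → 2.

2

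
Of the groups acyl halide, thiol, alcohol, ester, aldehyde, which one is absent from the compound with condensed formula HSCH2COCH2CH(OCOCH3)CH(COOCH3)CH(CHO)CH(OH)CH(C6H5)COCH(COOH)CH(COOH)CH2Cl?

acyl halide

ester: present (CH(OCOCH3) — pendant –OC(=O)CH3: an acyloxy group → ester).
aldehyde: present (CH(CHO) — pendant –CHO: carbonyl C bonded to C and H → aldehyde).
alcohol: present (CH(OH) — –OH on an sp³ carbon → alcohol (secondary)).
thiol: present (HSCH2 — –SH on an sp³ carbon → thiol).
acyl halide: no segment matches this pattern.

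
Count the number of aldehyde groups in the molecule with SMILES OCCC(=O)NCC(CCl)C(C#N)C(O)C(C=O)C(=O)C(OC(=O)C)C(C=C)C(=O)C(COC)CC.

Reading the structure from left to right:
  HOCH2: HO– on an sp³ carbon → alcohol.
  CH2CONHCH2: –C(=O)–N– linkage → amide (the N is not an amine).
  CH(CH2Cl): pendant –CH2X: halogen on sp³ carbon → alkyl halide.
  CH(CN): pendant –C≡N: nitrile.
  CH(OH): –OH on an sp³ carbon → alcohol (secondary).
  CH(CHO): pendant –CHO: carbonyl C bonded to C and H → aldehyde.
  CO: –C(=O)– with carbon on both sides → ketone.
  CH(OCOCH3): pendant –OC(=O)CH3: an acyloxy group → ester.
  CH(CH=CH2): pendant –CH=CH2: C=C double bond → alkene.
  CO: –C(=O)– with carbon on both sides → ketone.
  CH(CH2OCH3): pendant –CH2OCH3: C–O–C linkage → ether.
Aldehyde appears at: CH(CHO) → 1.

1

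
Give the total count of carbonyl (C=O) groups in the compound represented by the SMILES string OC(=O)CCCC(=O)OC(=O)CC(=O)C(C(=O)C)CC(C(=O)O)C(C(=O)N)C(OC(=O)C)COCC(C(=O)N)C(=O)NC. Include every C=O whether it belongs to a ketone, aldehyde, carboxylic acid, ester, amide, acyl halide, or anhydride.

10

HOOC: carboxylic acid, 1 C=O (running total 1).
CH2CO-O-COCH2: anhydride, 2 C=O (running total 3).
CO: ketone, 1 C=O (running total 4).
CH(COCH3): ketone, 1 C=O (running total 5).
CH(COOH): carboxylic acid, 1 C=O (running total 6).
CH(CONH2): amide, 1 C=O (running total 7).
CH(OCOCH3): ester, 1 C=O (running total 8).
CH(CONH2): amide, 1 C=O (running total 9).
CONHCH3: amide, 1 C=O (running total 10).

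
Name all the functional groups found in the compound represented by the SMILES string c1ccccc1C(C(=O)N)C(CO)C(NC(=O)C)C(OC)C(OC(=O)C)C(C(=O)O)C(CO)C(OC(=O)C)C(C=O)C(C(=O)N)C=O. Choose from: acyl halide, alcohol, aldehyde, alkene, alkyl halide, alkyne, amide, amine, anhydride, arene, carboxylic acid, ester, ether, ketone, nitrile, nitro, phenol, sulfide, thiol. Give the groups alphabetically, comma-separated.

Taking each segment in turn:
  C6H5: C6H5– phenyl ring → arene.
  CH(CONH2): pendant –CONH2: carbonyl C bonded to C and N → amide.
  CH(CH2OH): pendant –CH2OH on an sp³ backbone C → alcohol.
  CH(NHCOCH3): pendant –NHC(=O)CH3: N bonded to a carbonyl → amide (not amine).
  CH(OCH3): pendant –OCH3: C–O–C with sp³ C, no adjacent C=O → ether.
  CH(OCOCH3): pendant –OC(=O)CH3: an acyloxy group → ester.
  CH(COOH): pendant –COOH: carbonyl C bonded to C and –OH → carboxylic acid.
  CH(CH2OH): pendant –CH2OH on an sp³ backbone C → alcohol.
  CH(OCOCH3): pendant –OC(=O)CH3: an acyloxy group → ester.
  CH(CHO): pendant –CHO: carbonyl C bonded to C and H → aldehyde.
  CH(CONH2): pendant –CONH2: carbonyl C bonded to C and N → amide.
  CHO: terminal –CHO: carbonyl C bonded to H and C → aldehyde.

alcohol, aldehyde, amide, arene, carboxylic acid, ester, ether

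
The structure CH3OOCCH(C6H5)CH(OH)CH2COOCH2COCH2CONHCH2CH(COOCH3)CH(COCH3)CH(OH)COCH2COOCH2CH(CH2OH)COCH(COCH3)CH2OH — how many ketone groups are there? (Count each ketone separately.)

5

Taking each segment in turn:
  CH3OOC: CH3O–C(=O)–: carbonyl C bonded to C and to –OCH3 → ester (not ketone + ether).
  CH(C6H5): pendant –C6H5: benzene ring → arene.
  CH(OH): –OH on an sp³ carbon → alcohol (secondary).
  CH2COOCH2: –C(=O)–O–C with C on the carbonyl side → ester.
  CO: –C(=O)– with carbon on both sides → ketone.
  CH2CONHCH2: –C(=O)–N– linkage → amide (the N is not an amine).
  CH(COOCH3): pendant –COOCH3: carbonyl C bonded to C and –OCH3 → ester.
  CH(COCH3): pendant –COCH3: carbonyl C bonded to two carbons → ketone.
  CH(OH): –OH on an sp³ carbon → alcohol (secondary).
  CO: –C(=O)– with carbon on both sides → ketone.
  CH2COOCH2: –C(=O)–O–C with C on the carbonyl side → ester.
  CH(CH2OH): pendant –CH2OH on an sp³ backbone C → alcohol.
  CO: –C(=O)– with carbon on both sides → ketone.
  CH(COCH3): pendant –COCH3: carbonyl C bonded to two carbons → ketone.
  CH2OH: –OH on an sp³ carbon → alcohol.
Ketone appears at: CO, CH(COCH3), CO, CO, CH(COCH3) → 5.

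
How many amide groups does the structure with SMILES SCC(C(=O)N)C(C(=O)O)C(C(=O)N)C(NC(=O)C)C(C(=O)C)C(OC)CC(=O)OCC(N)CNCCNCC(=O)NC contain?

–SH on an sp³ carbon → thiol.
pendant –CONH2: carbonyl C bonded to C and N → amide.
pendant –COOH: carbonyl C bonded to C and –OH → carboxylic acid.
pendant –CONH2: carbonyl C bonded to C and N → amide.
pendant –NHC(=O)CH3: N bonded to a carbonyl → amide (not amine).
pendant –COCH3: carbonyl C bonded to two carbons → ketone.
pendant –OCH3: C–O–C with sp³ C, no adjacent C=O → ether.
–C(=O)–O–C with C on the carbonyl side → ester.
–NH2 on an sp³ carbon with no adjacent C=O → amine.
C–N–C with sp³ carbons and no adjacent C=O → amine (secondary).
C–N–C with sp³ carbons and no adjacent C=O → amine (secondary).
–C(=O)NHCH3: carbonyl C bonded to C and to N → amide (the N is not an amine).
Amide appears at: CH(CONH2), CH(CONH2), CH(NHCOCH3), CONHCH3 → 4.

4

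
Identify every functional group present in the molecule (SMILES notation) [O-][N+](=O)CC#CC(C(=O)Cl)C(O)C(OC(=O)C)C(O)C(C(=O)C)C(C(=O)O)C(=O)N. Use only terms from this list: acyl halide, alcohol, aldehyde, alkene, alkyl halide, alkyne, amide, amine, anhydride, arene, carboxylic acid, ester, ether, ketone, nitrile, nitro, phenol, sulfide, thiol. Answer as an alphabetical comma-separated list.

–NO2 on carbon → nitro group.
C≡C triple bond → alkyne.
pendant –C(=O)X: carbonyl C bonded to C and halogen → acyl halide.
–OH on an sp³ carbon → alcohol (secondary).
pendant –OC(=O)CH3: an acyloxy group → ester.
–OH on an sp³ carbon → alcohol (secondary).
pendant –COCH3: carbonyl C bonded to two carbons → ketone.
pendant –COOH: carbonyl C bonded to C and –OH → carboxylic acid.
–C(=O)NH2: carbonyl C bonded to C and to N → amide (the N is not a separate amine).

acyl halide, alcohol, alkyne, amide, carboxylic acid, ester, ketone, nitro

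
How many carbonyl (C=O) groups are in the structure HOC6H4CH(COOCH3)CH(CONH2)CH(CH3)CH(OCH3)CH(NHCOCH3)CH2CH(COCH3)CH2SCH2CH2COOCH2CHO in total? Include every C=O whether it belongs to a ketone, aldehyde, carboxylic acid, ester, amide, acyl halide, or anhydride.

6

CH(COOCH3): ester, 1 C=O (running total 1).
CH(CONH2): amide, 1 C=O (running total 2).
CH(NHCOCH3): amide, 1 C=O (running total 3).
CH(COCH3): ketone, 1 C=O (running total 4).
CH2COOCH2: ester, 1 C=O (running total 5).
CHO: aldehyde, 1 C=O (running total 6).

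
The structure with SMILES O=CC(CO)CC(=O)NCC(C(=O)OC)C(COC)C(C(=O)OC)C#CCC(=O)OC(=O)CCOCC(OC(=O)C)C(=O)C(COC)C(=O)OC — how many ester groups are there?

terminal –CHO: carbonyl C bonded to H and C → aldehyde.
pendant –CH2OH on an sp³ backbone C → alcohol.
–C(=O)–N– linkage → amide (the N is not an amine).
pendant –COOCH3: carbonyl C bonded to C and –OCH3 → ester.
pendant –CH2OCH3: C–O–C linkage → ether.
pendant –COOCH3: carbonyl C bonded to C and –OCH3 → ester.
C≡C triple bond → alkyne.
two acyl groups sharing one oxygen, –C(=O)–O–C(=O)– → anhydride.
C–O–C with sp³ carbons on both sides and no adjacent C=O → ether.
pendant –OC(=O)CH3: an acyloxy group → ester.
–C(=O)– with carbon on both sides → ketone.
pendant –CH2OCH3: C–O–C linkage → ether.
–C(=O)OCH3: carbonyl C bonded to C and to –OCH3 → ester (not ketone + ether).
Ester appears at: CH(COOCH3), CH(COOCH3), CH(OCOCH3), COOCH3 → 4.

4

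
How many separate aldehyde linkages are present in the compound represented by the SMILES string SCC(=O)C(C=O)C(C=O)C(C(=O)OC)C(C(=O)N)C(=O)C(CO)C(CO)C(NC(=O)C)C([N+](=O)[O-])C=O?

3

Reading the structure from left to right:
  HSCH2: –SH on an sp³ carbon → thiol.
  CO: –C(=O)– with carbon on both sides → ketone.
  CH(CHO): pendant –CHO: carbonyl C bonded to C and H → aldehyde.
  CH(CHO): pendant –CHO: carbonyl C bonded to C and H → aldehyde.
  CH(COOCH3): pendant –COOCH3: carbonyl C bonded to C and –OCH3 → ester.
  CH(CONH2): pendant –CONH2: carbonyl C bonded to C and N → amide.
  CO: –C(=O)– with carbon on both sides → ketone.
  CH(CH2OH): pendant –CH2OH on an sp³ backbone C → alcohol.
  CH(CH2OH): pendant –CH2OH on an sp³ backbone C → alcohol.
  CH(NHCOCH3): pendant –NHC(=O)CH3: N bonded to a carbonyl → amide (not amine).
  CH(NO2): –NO2 on an sp³ carbon → nitro (the N=O is not a carbonyl).
  CHO: terminal –CHO: carbonyl C bonded to H and C → aldehyde.
Aldehyde appears at: CH(CHO), CH(CHO), CHO → 3.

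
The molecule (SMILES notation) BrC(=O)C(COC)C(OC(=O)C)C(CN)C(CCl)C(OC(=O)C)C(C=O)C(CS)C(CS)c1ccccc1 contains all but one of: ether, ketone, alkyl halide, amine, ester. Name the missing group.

ketone

alkyl halide: present (CH(CH2Cl) — pendant –CH2X: halogen on sp³ carbon → alkyl halide).
amine: present (CH(CH2NH2) — pendant –CH2NH2: N on sp³ C, no adjacent C=O → amine).
ester: present (CH(OCOCH3) — pendant –OC(=O)CH3: an acyloxy group → ester).
ether: present (CH(CH2OCH3) — pendant –CH2OCH3: C–O–C linkage → ether).
ketone: absent. In CH(OCOCH3), the C=O is bonded to an –O–C group, which defines an ester, not a ketone. In CH(CHO), the carbonyl carbon carries an H, so it is an aldehyde, not a ketone. In BrCO, the C=O is bonded to a halogen, which defines an acyl halide, not a ketone.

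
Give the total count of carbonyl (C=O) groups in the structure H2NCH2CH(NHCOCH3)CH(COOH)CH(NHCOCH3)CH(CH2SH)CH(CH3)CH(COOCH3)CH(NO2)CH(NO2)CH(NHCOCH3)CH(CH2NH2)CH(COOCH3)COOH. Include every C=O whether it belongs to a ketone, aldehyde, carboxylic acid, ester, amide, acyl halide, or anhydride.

7

CH(NHCOCH3): amide, 1 C=O (running total 1).
CH(COOH): carboxylic acid, 1 C=O (running total 2).
CH(NHCOCH3): amide, 1 C=O (running total 3).
CH(COOCH3): ester, 1 C=O (running total 4).
CH(NHCOCH3): amide, 1 C=O (running total 5).
CH(COOCH3): ester, 1 C=O (running total 6).
COOH: carboxylic acid, 1 C=O (running total 7).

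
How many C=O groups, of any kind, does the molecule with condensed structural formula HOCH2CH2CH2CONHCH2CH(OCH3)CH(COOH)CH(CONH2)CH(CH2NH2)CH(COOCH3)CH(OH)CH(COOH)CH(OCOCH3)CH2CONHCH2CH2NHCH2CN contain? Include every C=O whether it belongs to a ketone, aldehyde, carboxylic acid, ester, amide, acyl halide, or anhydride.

CH2CONHCH2: amide, 1 C=O (running total 1).
CH(COOH): carboxylic acid, 1 C=O (running total 2).
CH(CONH2): amide, 1 C=O (running total 3).
CH(COOCH3): ester, 1 C=O (running total 4).
CH(COOH): carboxylic acid, 1 C=O (running total 5).
CH(OCOCH3): ester, 1 C=O (running total 6).
CH2CONHCH2: amide, 1 C=O (running total 7).

7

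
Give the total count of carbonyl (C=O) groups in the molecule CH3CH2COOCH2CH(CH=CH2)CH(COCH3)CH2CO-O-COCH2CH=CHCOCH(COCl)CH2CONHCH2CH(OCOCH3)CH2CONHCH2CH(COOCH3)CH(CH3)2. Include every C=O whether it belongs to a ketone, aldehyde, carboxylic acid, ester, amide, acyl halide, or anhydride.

CH2COOCH2: ester, 1 C=O (running total 1).
CH(COCH3): ketone, 1 C=O (running total 2).
CH2CO-O-COCH2: anhydride, 2 C=O (running total 4).
CO: ketone, 1 C=O (running total 5).
CH(COCl): acyl halide, 1 C=O (running total 6).
CH2CONHCH2: amide, 1 C=O (running total 7).
CH(OCOCH3): ester, 1 C=O (running total 8).
CH2CONHCH2: amide, 1 C=O (running total 9).
CH(COOCH3): ester, 1 C=O (running total 10).

10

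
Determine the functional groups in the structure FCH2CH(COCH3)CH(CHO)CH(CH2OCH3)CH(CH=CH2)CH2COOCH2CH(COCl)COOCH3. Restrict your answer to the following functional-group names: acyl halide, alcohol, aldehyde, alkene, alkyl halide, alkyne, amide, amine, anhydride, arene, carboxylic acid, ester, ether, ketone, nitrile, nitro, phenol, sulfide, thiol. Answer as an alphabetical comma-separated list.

Taking each segment in turn:
  FCH2: halogen on an sp³ carbon → alkyl halide.
  CH(COCH3): pendant –COCH3: carbonyl C bonded to two carbons → ketone.
  CH(CHO): pendant –CHO: carbonyl C bonded to C and H → aldehyde.
  CH(CH2OCH3): pendant –CH2OCH3: C–O–C linkage → ether.
  CH(CH=CH2): pendant –CH=CH2: C=C double bond → alkene.
  CH2COOCH2: –C(=O)–O–C with C on the carbonyl side → ester.
  CH(COCl): pendant –C(=O)X: carbonyl C bonded to C and halogen → acyl halide.
  COOCH3: –C(=O)OCH3: carbonyl C bonded to C and to –OCH3 → ester (not ketone + ether).

acyl halide, aldehyde, alkene, alkyl halide, ester, ether, ketone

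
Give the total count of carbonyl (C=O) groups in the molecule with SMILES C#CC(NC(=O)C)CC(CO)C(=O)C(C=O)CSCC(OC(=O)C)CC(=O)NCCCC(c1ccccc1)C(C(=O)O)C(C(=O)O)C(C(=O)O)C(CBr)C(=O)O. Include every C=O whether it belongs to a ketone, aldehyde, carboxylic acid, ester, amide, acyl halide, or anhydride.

9

CH(NHCOCH3): amide, 1 C=O (running total 1).
CO: ketone, 1 C=O (running total 2).
CH(CHO): aldehyde, 1 C=O (running total 3).
CH(OCOCH3): ester, 1 C=O (running total 4).
CH2CONHCH2: amide, 1 C=O (running total 5).
CH(COOH): carboxylic acid, 1 C=O (running total 6).
CH(COOH): carboxylic acid, 1 C=O (running total 7).
CH(COOH): carboxylic acid, 1 C=O (running total 8).
COOH: carboxylic acid, 1 C=O (running total 9).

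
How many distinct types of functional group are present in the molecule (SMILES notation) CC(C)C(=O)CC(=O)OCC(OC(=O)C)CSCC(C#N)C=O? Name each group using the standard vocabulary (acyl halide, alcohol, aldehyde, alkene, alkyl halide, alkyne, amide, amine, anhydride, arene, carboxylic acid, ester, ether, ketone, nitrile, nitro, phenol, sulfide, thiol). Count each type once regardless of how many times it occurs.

Taking each segment in turn:
  CO: –C(=O)– with carbon on both sides → ketone.
  CH2COOCH2: –C(=O)–O–C with C on the carbonyl side → ester.
  CH(OCOCH3): pendant –OC(=O)CH3: an acyloxy group → ester.
  CH2SCH2: C–S–C linkage → sulfide (thioether).
  CH(CN): pendant –C≡N: nitrile.
  CHO: terminal –CHO: carbonyl C bonded to H and C → aldehyde.
Distinct types present: aldehyde, ester, ketone, nitrile, sulfide.

5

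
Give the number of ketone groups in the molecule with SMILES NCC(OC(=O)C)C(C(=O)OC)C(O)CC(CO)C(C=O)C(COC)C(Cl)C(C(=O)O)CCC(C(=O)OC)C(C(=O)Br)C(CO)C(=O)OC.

0

Working along the chain:
  H2NCH2: –NH2 on an sp³ carbon with no adjacent C=O → amine.
  CH(OCOCH3): pendant –OC(=O)CH3: an acyloxy group → ester.
  CH(COOCH3): pendant –COOCH3: carbonyl C bonded to C and –OCH3 → ester.
  CH(OH): –OH on an sp³ carbon → alcohol (secondary).
  CH(CH2OH): pendant –CH2OH on an sp³ backbone C → alcohol.
  CH(CHO): pendant –CHO: carbonyl C bonded to C and H → aldehyde.
  CH(CH2OCH3): pendant –CH2OCH3: C–O–C linkage → ether.
  CH(Cl): halogen on an sp³ carbon → alkyl halide.
  CH(COOH): pendant –COOH: carbonyl C bonded to C and –OH → carboxylic acid.
  CH(COOCH3): pendant –COOCH3: carbonyl C bonded to C and –OCH3 → ester.
  CH(COBr): pendant –C(=O)X: carbonyl C bonded to C and halogen → acyl halide.
  CH(CH2OH): pendant –CH2OH on an sp³ backbone C → alcohol.
  COOCH3: –C(=O)OCH3: carbonyl C bonded to C and to –OCH3 → ester (not ketone + ether).
No segment is a ketone: CH(OCOCH3) is ester, not ketone; CH(COOCH3) is ester, not ketone; CH(CHO) is aldehyde, not ketone. → 0.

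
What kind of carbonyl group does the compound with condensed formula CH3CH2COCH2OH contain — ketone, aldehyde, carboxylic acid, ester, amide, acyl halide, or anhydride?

The carbonyl is in the CO segment: –C(=O)– with carbon on both sides → ketone.

ketone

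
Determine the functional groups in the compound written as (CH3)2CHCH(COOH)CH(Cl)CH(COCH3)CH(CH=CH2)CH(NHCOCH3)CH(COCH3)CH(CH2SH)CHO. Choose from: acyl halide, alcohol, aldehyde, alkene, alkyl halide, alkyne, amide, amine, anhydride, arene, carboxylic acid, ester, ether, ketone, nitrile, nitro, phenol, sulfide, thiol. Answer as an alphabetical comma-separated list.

Reading the structure from left to right:
  CH(COOH): pendant –COOH: carbonyl C bonded to C and –OH → carboxylic acid.
  CH(Cl): halogen on an sp³ carbon → alkyl halide.
  CH(COCH3): pendant –COCH3: carbonyl C bonded to two carbons → ketone.
  CH(CH=CH2): pendant –CH=CH2: C=C double bond → alkene.
  CH(NHCOCH3): pendant –NHC(=O)CH3: N bonded to a carbonyl → amide (not amine).
  CH(COCH3): pendant –COCH3: carbonyl C bonded to two carbons → ketone.
  CH(CH2SH): pendant –CH2SH → thiol.
  CHO: terminal –CHO: carbonyl C bonded to H and C → aldehyde.

aldehyde, alkene, alkyl halide, amide, carboxylic acid, ketone, thiol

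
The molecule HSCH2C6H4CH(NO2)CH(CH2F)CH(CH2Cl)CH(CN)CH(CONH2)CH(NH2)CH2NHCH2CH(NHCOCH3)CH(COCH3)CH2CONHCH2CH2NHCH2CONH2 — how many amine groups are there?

–SH on an sp³ carbon → thiol.
para-disubstituted benzene ring → arene.
–NO2 on an sp³ carbon → nitro (the N=O is not a carbonyl).
pendant –CH2X: halogen on sp³ carbon → alkyl halide.
pendant –CH2X: halogen on sp³ carbon → alkyl halide.
pendant –C≡N: nitrile.
pendant –CONH2: carbonyl C bonded to C and N → amide.
–NH2 on an sp³ carbon with no adjacent C=O → amine.
C–N–C with sp³ carbons and no adjacent C=O → amine (secondary).
pendant –NHC(=O)CH3: N bonded to a carbonyl → amide (not amine).
pendant –COCH3: carbonyl C bonded to two carbons → ketone.
–C(=O)–N– linkage → amide (the N is not an amine).
C–N–C with sp³ carbons and no adjacent C=O → amine (secondary).
–C(=O)NH2: carbonyl C bonded to C and to N → amide (the N is not a separate amine).
Amine appears at: CH(NH2), CH2NHCH2, CH2NHCH2 → 3.

3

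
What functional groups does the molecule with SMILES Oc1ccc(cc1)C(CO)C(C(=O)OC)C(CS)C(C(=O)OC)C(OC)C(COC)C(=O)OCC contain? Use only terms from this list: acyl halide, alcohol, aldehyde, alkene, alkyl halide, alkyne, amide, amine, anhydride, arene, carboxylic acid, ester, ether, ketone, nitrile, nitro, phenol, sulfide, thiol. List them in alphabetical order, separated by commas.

Reading the structure from left to right:
  HOC6H4: –OH attached directly to an aromatic ring → phenol (not alcohol); the ring itself is an arene.
  CH(CH2OH): pendant –CH2OH on an sp³ backbone C → alcohol.
  CH(COOCH3): pendant –COOCH3: carbonyl C bonded to C and –OCH3 → ester.
  CH(CH2SH): pendant –CH2SH → thiol.
  CH(COOCH3): pendant –COOCH3: carbonyl C bonded to C and –OCH3 → ester.
  CH(OCH3): pendant –OCH3: C–O–C with sp³ C, no adjacent C=O → ether.
  CH(CH2OCH3): pendant –CH2OCH3: C–O–C linkage → ether.
  COOCH2CH3: –C(=O)OCH2CH3: carbonyl C bonded to C and to –OEt → ester.

alcohol, arene, ester, ether, phenol, thiol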